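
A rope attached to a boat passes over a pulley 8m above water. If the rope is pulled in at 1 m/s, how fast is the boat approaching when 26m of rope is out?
13√17/51 ≈ 1.051 m/s

rope² = x² + 8²
x = √(26² - 8²) = 6√17
dx/dt = (rope/x) · d(rope)/dt = (26/(6√17)) · (-1) = -13√17/51 m/s
The boat approaches at 13√17/51 ≈ 1.051 m/s.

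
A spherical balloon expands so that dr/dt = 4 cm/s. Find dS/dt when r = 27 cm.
864π cm²/s

S = 4πr²
dS/dt = dS/dr · dr/dt = 8πr · 4
At r = 27: dS/dt = 864π cm²/s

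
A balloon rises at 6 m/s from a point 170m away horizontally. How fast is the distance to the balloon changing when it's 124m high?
372√11069/11069 ≈ 3.536 m/s

z² = 170² + y²
z = √(170² + 124²) = 2√11069
dz/dt = y/z · dy/dt = 124/(2√11069) · 6 = 372√11069/11069 ≈ 3.536 m/s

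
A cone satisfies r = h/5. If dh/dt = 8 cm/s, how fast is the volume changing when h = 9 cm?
648π/25 cm³/s

V = (1/3)π(h/5)²h = πh³/75
dV/dt = πh²/25 · 8
At h = 9: dV/dt = 648π/25 cm³/s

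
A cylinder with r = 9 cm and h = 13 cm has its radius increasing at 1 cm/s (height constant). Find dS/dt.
62π cm²/s

S = 2πrh + 2πr² (lateral + bases)
dS/dt = (2πh + 4πr)·dr/dt = (2π·13 + 4π·9)·1
= 62π cm²/s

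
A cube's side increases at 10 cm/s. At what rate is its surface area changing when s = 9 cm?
1080 cm²/s

A = 6s²
dA/dt = 12s · ds/dt = 12·9·10 = 1080 cm²/s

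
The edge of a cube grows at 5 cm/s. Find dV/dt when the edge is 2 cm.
60 cm³/s

V = s³
dV/dt = 3s² · ds/dt = 3·2²·5 = 60 cm³/s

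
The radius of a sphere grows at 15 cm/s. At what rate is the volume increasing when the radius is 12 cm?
8640π cm³/s

V = (4/3)πr³
dV/dt = dV/dr · dr/dt = 4πr² · 15
At r = 12: dV/dt = 8640π cm³/s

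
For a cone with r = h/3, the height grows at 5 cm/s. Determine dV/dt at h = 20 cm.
2000π/9 cm³/s

V = (1/3)π(h/3)²h = πh³/27
dV/dt = πh²/9 · 5
At h = 20: dV/dt = 2000π/9 cm³/s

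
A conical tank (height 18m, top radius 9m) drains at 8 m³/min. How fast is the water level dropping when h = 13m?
32/(169π) ≈ 0.06027 m/min

r/h = 9/18, so r = (1/2)h
V = (1/3)πr²h = (1/3)π((1/2)h)²h = (1/12)πh³
dV/dh = (1/4)πh²
dh/dt = (dV/dt)/(dV/dh) = -8/((1/4)π·13²) = -32/(169π) m/min
The level is dropping at 32/(169π) ≈ 0.06027 m/min.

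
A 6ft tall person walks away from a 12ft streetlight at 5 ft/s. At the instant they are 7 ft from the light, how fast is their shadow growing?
5 ft/s

By similar triangles: 12/(x+s) = 6/s
Solving: s = 6x/6
ds/dt = 6/6 · dx/dt = 1 · 5 = 5 ft/s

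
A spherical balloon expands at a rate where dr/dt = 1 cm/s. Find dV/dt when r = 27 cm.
2916π cm³/s

V = (4/3)πr³
dV/dt = dV/dr · dr/dt = 4πr² · 1
At r = 27: dV/dt = 2916π cm³/s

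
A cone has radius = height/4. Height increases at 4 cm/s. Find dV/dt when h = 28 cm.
196π cm³/s

V = (1/3)π(h/4)²h = πh³/48
dV/dt = πh²/16 · 4
At h = 28: dV/dt = 196π cm³/s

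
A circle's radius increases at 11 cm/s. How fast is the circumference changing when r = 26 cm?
22π cm/s

C = 2πr
dC/dt = 2π · dr/dt = 2π · 11 = 22π cm/s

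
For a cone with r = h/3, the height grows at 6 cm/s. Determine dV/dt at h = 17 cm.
578π/3 cm³/s

V = (1/3)π(h/3)²h = πh³/27
dV/dt = πh²/9 · 6
At h = 17: dV/dt = 578π/3 cm³/s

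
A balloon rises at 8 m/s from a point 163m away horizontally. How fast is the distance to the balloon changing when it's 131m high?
524√43730/21865 ≈ 5.012 m/s

z² = 163² + y²
z = √(163² + 131²) = √43730
dz/dt = y/z · dy/dt = 131/√43730 · 8 = 524√43730/21865 ≈ 5.012 m/s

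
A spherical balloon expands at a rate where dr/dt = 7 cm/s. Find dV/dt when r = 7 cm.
1372π cm³/s

V = (4/3)πr³
dV/dt = dV/dr · dr/dt = 4πr² · 7
At r = 7: dV/dt = 1372π cm³/s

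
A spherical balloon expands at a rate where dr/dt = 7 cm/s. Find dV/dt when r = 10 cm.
2800π cm³/s

V = (4/3)πr³
dV/dt = dV/dr · dr/dt = 4πr² · 7
At r = 10: dV/dt = 2800π cm³/s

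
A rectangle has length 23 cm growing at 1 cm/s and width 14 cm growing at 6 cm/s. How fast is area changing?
152 cm²/s

A = lw
dA/dt = w·dl/dt + l·dw/dt = 14·1 + 23·6 = 152 cm²/s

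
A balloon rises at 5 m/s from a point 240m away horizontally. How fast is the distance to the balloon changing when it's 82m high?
205√16081/16081 ≈ 1.617 m/s

z² = 240² + y²
z = √(240² + 82²) = 2√16081
dz/dt = y/z · dy/dt = 82/(2√16081) · 5 = 205√16081/16081 ≈ 1.617 m/s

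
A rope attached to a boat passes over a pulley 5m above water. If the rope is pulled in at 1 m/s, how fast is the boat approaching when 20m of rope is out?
4√15/15 ≈ 1.033 m/s

rope² = x² + 5²
x = √(20² - 5²) = 5√15
dx/dt = (rope/x) · d(rope)/dt = (20/(5√15)) · (-1) = -4√15/15 m/s
The boat approaches at 4√15/15 ≈ 1.033 m/s.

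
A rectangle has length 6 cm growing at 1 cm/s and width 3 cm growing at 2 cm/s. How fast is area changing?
15 cm²/s

A = lw
dA/dt = w·dl/dt + l·dw/dt = 3·1 + 6·2 = 15 cm²/s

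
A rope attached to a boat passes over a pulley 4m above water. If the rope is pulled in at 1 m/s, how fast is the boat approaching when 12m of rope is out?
3√2/4 ≈ 1.061 m/s

rope² = x² + 4²
x = √(12² - 4²) = 8√2
dx/dt = (rope/x) · d(rope)/dt = (12/(8√2)) · (-1) = -3√2/4 m/s
The boat approaches at 3√2/4 ≈ 1.061 m/s.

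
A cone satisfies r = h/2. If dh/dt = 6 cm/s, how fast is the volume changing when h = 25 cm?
1875π/2 cm³/s

V = (1/3)π(h/2)²h = πh³/12
dV/dt = πh²/4 · 6
At h = 25: dV/dt = 1875π/2 cm³/s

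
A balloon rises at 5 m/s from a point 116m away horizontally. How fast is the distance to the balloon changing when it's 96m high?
120√1417/1417 ≈ 3.188 m/s

z² = 116² + y²
z = √(116² + 96²) = 4√1417
dz/dt = y/z · dy/dt = 96/(4√1417) · 5 = 120√1417/1417 ≈ 3.188 m/s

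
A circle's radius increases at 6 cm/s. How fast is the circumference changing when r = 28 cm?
12π cm/s

C = 2πr
dC/dt = 2π · dr/dt = 2π · 6 = 12π cm/s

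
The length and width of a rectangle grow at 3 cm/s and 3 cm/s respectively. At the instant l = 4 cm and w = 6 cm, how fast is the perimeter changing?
12 cm/s

P = 2(l + w)
dP/dt = 2(dl/dt + dw/dt) = 2(3 + 3) = 12 cm/s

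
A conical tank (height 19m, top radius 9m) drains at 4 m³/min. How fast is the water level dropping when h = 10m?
361/(2025π) ≈ 0.05675 m/min

r/h = 9/19, so r = (9/19)h
V = (1/3)πr²h = (1/3)π((9/19)h)²h = (27/361)πh³
dV/dh = (81/361)πh²
dh/dt = (dV/dt)/(dV/dh) = -4/((81/361)π·10²) = -361/(2025π) m/min
The level is dropping at 361/(2025π) ≈ 0.05675 m/min.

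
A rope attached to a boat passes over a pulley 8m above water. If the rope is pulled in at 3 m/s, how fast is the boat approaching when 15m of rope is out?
45√161/161 ≈ 3.546 m/s

rope² = x² + 8²
x = √(15² - 8²) = √161
dx/dt = (rope/x) · d(rope)/dt = (15/√161) · (-3) = -45√161/161 m/s
The boat approaches at 45√161/161 ≈ 3.546 m/s.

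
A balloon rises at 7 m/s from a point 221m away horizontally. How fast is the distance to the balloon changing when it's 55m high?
385√51866/51866 ≈ 1.691 m/s

z² = 221² + y²
z = √(221² + 55²) = √51866
dz/dt = y/z · dy/dt = 55/√51866 · 7 = 385√51866/51866 ≈ 1.691 m/s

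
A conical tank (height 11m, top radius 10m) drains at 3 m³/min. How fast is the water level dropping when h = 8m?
363/(6400π) ≈ 0.01805 m/min

r/h = 10/11, so r = (10/11)h
V = (1/3)πr²h = (1/3)π((10/11)h)²h = (100/363)πh³
dV/dh = (100/121)πh²
dh/dt = (dV/dt)/(dV/dh) = -3/((100/121)π·8²) = -363/(6400π) m/min
The level is dropping at 363/(6400π) ≈ 0.01805 m/min.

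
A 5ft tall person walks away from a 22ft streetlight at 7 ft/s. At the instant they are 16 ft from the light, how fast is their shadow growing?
35/17 ft/s

By similar triangles: 22/(x+s) = 5/s
Solving: s = 5x/17
ds/dt = 5/17 · dx/dt = 5/17 · 7 = 35/17 ft/s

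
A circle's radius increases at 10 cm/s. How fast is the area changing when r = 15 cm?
300π cm²/s

A = πr²
dA/dt = 2πr · dr/dt = 2π(15)(10) = 300π cm²/s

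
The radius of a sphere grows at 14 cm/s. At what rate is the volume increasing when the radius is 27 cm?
40824π cm³/s

V = (4/3)πr³
dV/dt = dV/dr · dr/dt = 4πr² · 14
At r = 27: dV/dt = 40824π cm³/s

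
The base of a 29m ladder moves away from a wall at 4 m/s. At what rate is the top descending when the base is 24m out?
96√265/265 ≈ 5.897 m/s

x² + y² = 29²
2x·dx/dt + 2y·dy/dt = 0
dy/dt = -x/y · dx/dt = -24/√265 · 4 = -96√265/265 m/s
The top is descending at 96√265/265 ≈ 5.897 m/s.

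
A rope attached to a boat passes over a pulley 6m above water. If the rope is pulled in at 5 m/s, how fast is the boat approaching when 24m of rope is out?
4√15/3 ≈ 5.164 m/s

rope² = x² + 6²
x = √(24² - 6²) = 6√15
dx/dt = (rope/x) · d(rope)/dt = (24/(6√15)) · (-5) = -4√15/3 m/s
The boat approaches at 4√15/3 ≈ 5.164 m/s.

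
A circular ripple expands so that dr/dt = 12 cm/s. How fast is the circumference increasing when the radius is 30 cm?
24π cm/s

C = 2πr
dC/dt = 2π · dr/dt = 2π · 12 = 24π cm/s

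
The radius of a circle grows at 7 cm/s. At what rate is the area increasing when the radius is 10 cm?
140π cm²/s

A = πr²
dA/dt = 2πr · dr/dt = 2π(10)(7) = 140π cm²/s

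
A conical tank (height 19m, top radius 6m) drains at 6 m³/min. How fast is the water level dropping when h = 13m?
361/(1014π) ≈ 0.1133 m/min

r/h = 6/19, so r = (6/19)h
V = (1/3)πr²h = (1/3)π((6/19)h)²h = (12/361)πh³
dV/dh = (36/361)πh²
dh/dt = (dV/dt)/(dV/dh) = -6/((36/361)π·13²) = -361/(1014π) m/min
The level is dropping at 361/(1014π) ≈ 0.1133 m/min.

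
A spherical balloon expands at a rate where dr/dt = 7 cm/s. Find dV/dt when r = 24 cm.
16128π cm³/s

V = (4/3)πr³
dV/dt = dV/dr · dr/dt = 4πr² · 7
At r = 24: dV/dt = 16128π cm³/s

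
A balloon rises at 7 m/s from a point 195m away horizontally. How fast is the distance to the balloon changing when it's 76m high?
532√43801/43801 ≈ 2.542 m/s

z² = 195² + y²
z = √(195² + 76²) = √43801
dz/dt = y/z · dy/dt = 76/√43801 · 7 = 532√43801/43801 ≈ 2.542 m/s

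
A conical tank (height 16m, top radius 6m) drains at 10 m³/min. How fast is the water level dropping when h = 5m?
128/(45π) ≈ 0.9054 m/min

r/h = 6/16, so r = (3/8)h
V = (1/3)πr²h = (1/3)π((3/8)h)²h = (3/64)πh³
dV/dh = (9/64)πh²
dh/dt = (dV/dt)/(dV/dh) = -10/((9/64)π·5²) = -128/(45π) m/min
The level is dropping at 128/(45π) ≈ 0.9054 m/min.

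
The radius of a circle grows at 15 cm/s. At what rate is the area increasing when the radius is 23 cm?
690π cm²/s

A = πr²
dA/dt = 2πr · dr/dt = 2π(23)(15) = 690π cm²/s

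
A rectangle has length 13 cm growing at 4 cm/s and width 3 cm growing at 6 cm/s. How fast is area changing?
90 cm²/s

A = lw
dA/dt = w·dl/dt + l·dw/dt = 3·4 + 13·6 = 90 cm²/s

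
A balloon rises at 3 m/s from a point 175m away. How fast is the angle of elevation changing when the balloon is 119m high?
0.011722 rad/s

tan(θ) = y/175
sec²(θ) · dθ/dt = (1/175) · dy/dt
dθ/dt = cos²(θ)/175 · 3 = 175/(175² + 119²) · 3
dθ/dt = 0.011722 rad/s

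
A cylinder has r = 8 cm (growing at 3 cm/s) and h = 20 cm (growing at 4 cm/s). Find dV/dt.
1216π cm³/s

V = πr²h
dV/dt = 2πrh·dr/dt + πr²·dh/dt
= 2π(8)(20)(3) + π(8)²(4)
= 1216π cm³/s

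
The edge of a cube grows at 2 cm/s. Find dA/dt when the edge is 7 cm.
168 cm²/s

A = 6s²
dA/dt = 12s · ds/dt = 12·7·2 = 168 cm²/s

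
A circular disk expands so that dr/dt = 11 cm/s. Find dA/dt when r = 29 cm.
638π cm²/s

A = πr²
dA/dt = 2πr · dr/dt = 2π(29)(11) = 638π cm²/s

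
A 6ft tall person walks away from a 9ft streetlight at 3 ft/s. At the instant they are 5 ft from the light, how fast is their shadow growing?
6 ft/s

By similar triangles: 9/(x+s) = 6/s
Solving: s = 6x/3
ds/dt = 6/3 · dx/dt = 2 · 3 = 6 ft/s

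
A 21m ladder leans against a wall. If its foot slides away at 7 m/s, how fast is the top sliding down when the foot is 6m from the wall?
14√5/15 ≈ 2.087 m/s

x² + y² = 21²
2x·dx/dt + 2y·dy/dt = 0
dy/dt = -x/y · dx/dt = -6/(9√5) · 7 = -14√5/15 m/s
The top is descending at 14√5/15 ≈ 2.087 m/s.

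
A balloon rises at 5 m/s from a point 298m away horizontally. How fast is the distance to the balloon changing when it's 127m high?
635√104933/104933 ≈ 1.96 m/s

z² = 298² + y²
z = √(298² + 127²) = √104933
dz/dt = y/z · dy/dt = 127/√104933 · 5 = 635√104933/104933 ≈ 1.96 m/s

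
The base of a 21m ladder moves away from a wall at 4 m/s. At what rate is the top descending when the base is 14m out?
8√5/5 ≈ 3.578 m/s

x² + y² = 21²
2x·dx/dt + 2y·dy/dt = 0
dy/dt = -x/y · dx/dt = -14/(7√5) · 4 = -8√5/5 m/s
The top is descending at 8√5/5 ≈ 3.578 m/s.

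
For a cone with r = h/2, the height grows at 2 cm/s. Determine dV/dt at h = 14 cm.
98π cm³/s

V = (1/3)π(h/2)²h = πh³/12
dV/dt = πh²/4 · 2
At h = 14: dV/dt = 98π cm³/s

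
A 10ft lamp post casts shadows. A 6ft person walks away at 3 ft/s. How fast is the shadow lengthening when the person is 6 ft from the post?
9/2 ft/s

By similar triangles: 10/(x+s) = 6/s
Solving: s = 6x/4
ds/dt = 6/4 · dx/dt = 3/2 · 3 = 9/2 ft/s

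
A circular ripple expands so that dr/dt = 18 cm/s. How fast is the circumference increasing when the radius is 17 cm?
36π cm/s

C = 2πr
dC/dt = 2π · dr/dt = 2π · 18 = 36π cm/s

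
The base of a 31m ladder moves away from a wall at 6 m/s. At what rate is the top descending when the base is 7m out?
7√57/38 ≈ 1.391 m/s

x² + y² = 31²
2x·dx/dt + 2y·dy/dt = 0
dy/dt = -x/y · dx/dt = -7/(4√57) · 6 = -7√57/38 m/s
The top is descending at 7√57/38 ≈ 1.391 m/s.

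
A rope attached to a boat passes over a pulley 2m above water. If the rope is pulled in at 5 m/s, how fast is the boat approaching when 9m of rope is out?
45√77/77 ≈ 5.128 m/s

rope² = x² + 2²
x = √(9² - 2²) = √77
dx/dt = (rope/x) · d(rope)/dt = (9/√77) · (-5) = -45√77/77 m/s
The boat approaches at 45√77/77 ≈ 5.128 m/s.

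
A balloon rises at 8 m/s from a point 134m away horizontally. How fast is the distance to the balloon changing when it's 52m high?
208√5165/5165 ≈ 2.894 m/s

z² = 134² + y²
z = √(134² + 52²) = 2√5165
dz/dt = y/z · dy/dt = 52/(2√5165) · 8 = 208√5165/5165 ≈ 2.894 m/s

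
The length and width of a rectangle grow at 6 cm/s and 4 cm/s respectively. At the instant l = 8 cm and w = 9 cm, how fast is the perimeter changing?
20 cm/s

P = 2(l + w)
dP/dt = 2(dl/dt + dw/dt) = 2(6 + 4) = 20 cm/s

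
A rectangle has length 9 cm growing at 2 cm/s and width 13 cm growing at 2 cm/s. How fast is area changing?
44 cm²/s

A = lw
dA/dt = w·dl/dt + l·dw/dt = 13·2 + 9·2 = 44 cm²/s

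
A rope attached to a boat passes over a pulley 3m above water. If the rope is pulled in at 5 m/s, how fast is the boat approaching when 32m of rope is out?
32√1015/203 ≈ 5.022 m/s

rope² = x² + 3²
x = √(32² - 3²) = √1015
dx/dt = (rope/x) · d(rope)/dt = (32/√1015) · (-5) = -32√1015/203 m/s
The boat approaches at 32√1015/203 ≈ 5.022 m/s.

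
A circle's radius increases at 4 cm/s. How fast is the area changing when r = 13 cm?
104π cm²/s

A = πr²
dA/dt = 2πr · dr/dt = 2π(13)(4) = 104π cm²/s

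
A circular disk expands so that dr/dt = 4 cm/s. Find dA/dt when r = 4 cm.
32π cm²/s

A = πr²
dA/dt = 2πr · dr/dt = 2π(4)(4) = 32π cm²/s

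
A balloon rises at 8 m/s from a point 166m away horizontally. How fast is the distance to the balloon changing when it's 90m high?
180√8914/4457 ≈ 3.813 m/s

z² = 166² + y²
z = √(166² + 90²) = 2√8914
dz/dt = y/z · dy/dt = 90/(2√8914) · 8 = 180√8914/4457 ≈ 3.813 m/s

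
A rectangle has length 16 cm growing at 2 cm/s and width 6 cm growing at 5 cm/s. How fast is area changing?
92 cm²/s

A = lw
dA/dt = w·dl/dt + l·dw/dt = 6·2 + 16·5 = 92 cm²/s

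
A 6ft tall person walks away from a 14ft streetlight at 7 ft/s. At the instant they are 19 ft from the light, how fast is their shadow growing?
21/4 ft/s

By similar triangles: 14/(x+s) = 6/s
Solving: s = 6x/8
ds/dt = 6/8 · dx/dt = 3/4 · 7 = 21/4 ft/s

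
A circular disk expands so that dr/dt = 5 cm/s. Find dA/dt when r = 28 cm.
280π cm²/s

A = πr²
dA/dt = 2πr · dr/dt = 2π(28)(5) = 280π cm²/s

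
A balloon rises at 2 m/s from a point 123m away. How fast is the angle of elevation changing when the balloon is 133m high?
0.007496 rad/s

tan(θ) = y/123
sec²(θ) · dθ/dt = (1/123) · dy/dt
dθ/dt = cos²(θ)/123 · 2 = 123/(123² + 133²) · 2
dθ/dt = 0.007496 rad/s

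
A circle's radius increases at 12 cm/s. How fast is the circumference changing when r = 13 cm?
24π cm/s

C = 2πr
dC/dt = 2π · dr/dt = 2π · 12 = 24π cm/s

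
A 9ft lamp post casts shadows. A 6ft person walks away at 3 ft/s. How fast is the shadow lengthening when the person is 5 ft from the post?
6 ft/s

By similar triangles: 9/(x+s) = 6/s
Solving: s = 6x/3
ds/dt = 6/3 · dx/dt = 2 · 3 = 6 ft/s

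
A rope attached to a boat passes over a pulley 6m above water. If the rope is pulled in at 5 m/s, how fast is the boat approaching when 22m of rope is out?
55√7/28 ≈ 5.197 m/s

rope² = x² + 6²
x = √(22² - 6²) = 8√7
dx/dt = (rope/x) · d(rope)/dt = (22/(8√7)) · (-5) = -55√7/28 m/s
The boat approaches at 55√7/28 ≈ 5.197 m/s.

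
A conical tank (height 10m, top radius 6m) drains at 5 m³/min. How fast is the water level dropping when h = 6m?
125/(324π) ≈ 0.1228 m/min

r/h = 6/10, so r = (3/5)h
V = (1/3)πr²h = (1/3)π((3/5)h)²h = (3/25)πh³
dV/dh = (9/25)πh²
dh/dt = (dV/dt)/(dV/dh) = -5/((9/25)π·6²) = -125/(324π) m/min
The level is dropping at 125/(324π) ≈ 0.1228 m/min.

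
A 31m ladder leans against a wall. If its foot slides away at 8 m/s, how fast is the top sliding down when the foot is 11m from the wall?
22√210/105 ≈ 3.036 m/s

x² + y² = 31²
2x·dx/dt + 2y·dy/dt = 0
dy/dt = -x/y · dx/dt = -11/(2√210) · 8 = -22√210/105 m/s
The top is descending at 22√210/105 ≈ 3.036 m/s.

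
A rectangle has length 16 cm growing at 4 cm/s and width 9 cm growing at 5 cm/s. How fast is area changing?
116 cm²/s

A = lw
dA/dt = w·dl/dt + l·dw/dt = 9·4 + 16·5 = 116 cm²/s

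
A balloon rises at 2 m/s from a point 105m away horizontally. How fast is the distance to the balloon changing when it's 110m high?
44√37/185 ≈ 1.447 m/s

z² = 105² + y²
z = √(105² + 110²) = 25√37
dz/dt = y/z · dy/dt = 110/(25√37) · 2 = 44√37/185 ≈ 1.447 m/s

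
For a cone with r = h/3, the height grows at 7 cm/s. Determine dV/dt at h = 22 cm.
3388π/9 cm³/s

V = (1/3)π(h/3)²h = πh³/27
dV/dt = πh²/9 · 7
At h = 22: dV/dt = 3388π/9 cm³/s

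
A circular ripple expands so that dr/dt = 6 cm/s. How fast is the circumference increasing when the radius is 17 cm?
12π cm/s

C = 2πr
dC/dt = 2π · dr/dt = 2π · 6 = 12π cm/s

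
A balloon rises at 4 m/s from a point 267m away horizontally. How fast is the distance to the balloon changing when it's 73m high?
146√76618/38309 ≈ 1.055 m/s

z² = 267² + y²
z = √(267² + 73²) = √76618
dz/dt = y/z · dy/dt = 73/√76618 · 4 = 146√76618/38309 ≈ 1.055 m/s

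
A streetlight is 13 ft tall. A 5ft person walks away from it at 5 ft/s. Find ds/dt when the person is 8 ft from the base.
25/8 ft/s

By similar triangles: 13/(x+s) = 5/s
Solving: s = 5x/8
ds/dt = 5/8 · dx/dt = 5/8 · 5 = 25/8 ft/s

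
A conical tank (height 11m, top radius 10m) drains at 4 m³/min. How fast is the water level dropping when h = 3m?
121/(225π) ≈ 0.1712 m/min

r/h = 10/11, so r = (10/11)h
V = (1/3)πr²h = (1/3)π((10/11)h)²h = (100/363)πh³
dV/dh = (100/121)πh²
dh/dt = (dV/dt)/(dV/dh) = -4/((100/121)π·3²) = -121/(225π) m/min
The level is dropping at 121/(225π) ≈ 0.1712 m/min.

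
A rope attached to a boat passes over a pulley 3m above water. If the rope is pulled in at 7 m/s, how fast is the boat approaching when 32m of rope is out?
32√1015/145 ≈ 7.031 m/s

rope² = x² + 3²
x = √(32² - 3²) = √1015
dx/dt = (rope/x) · d(rope)/dt = (32/√1015) · (-7) = -32√1015/145 m/s
The boat approaches at 32√1015/145 ≈ 7.031 m/s.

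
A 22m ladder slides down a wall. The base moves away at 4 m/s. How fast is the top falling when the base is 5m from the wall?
20√51/153 ≈ 0.9335 m/s

x² + y² = 22²
2x·dx/dt + 2y·dy/dt = 0
dy/dt = -x/y · dx/dt = -5/(3√51) · 4 = -20√51/153 m/s
The top is descending at 20√51/153 ≈ 0.9335 m/s.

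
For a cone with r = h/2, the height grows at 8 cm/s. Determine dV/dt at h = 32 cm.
2048π cm³/s

V = (1/3)π(h/2)²h = πh³/12
dV/dt = πh²/4 · 8
At h = 32: dV/dt = 2048π cm³/s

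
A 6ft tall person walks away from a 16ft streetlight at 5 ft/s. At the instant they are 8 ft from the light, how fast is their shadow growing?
3 ft/s

By similar triangles: 16/(x+s) = 6/s
Solving: s = 6x/10
ds/dt = 6/10 · dx/dt = 3/5 · 5 = 3 ft/s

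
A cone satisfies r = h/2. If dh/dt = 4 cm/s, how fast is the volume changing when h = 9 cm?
81π cm³/s

V = (1/3)π(h/2)²h = πh³/12
dV/dt = πh²/4 · 4
At h = 9: dV/dt = 81π cm³/s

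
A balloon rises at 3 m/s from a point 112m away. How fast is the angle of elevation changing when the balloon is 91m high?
0.016134 rad/s

tan(θ) = y/112
sec²(θ) · dθ/dt = (1/112) · dy/dt
dθ/dt = cos²(θ)/112 · 3 = 112/(112² + 91²) · 3
dθ/dt = 0.016134 rad/s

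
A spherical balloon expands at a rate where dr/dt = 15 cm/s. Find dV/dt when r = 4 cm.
960π cm³/s

V = (4/3)πr³
dV/dt = dV/dr · dr/dt = 4πr² · 15
At r = 4: dV/dt = 960π cm³/s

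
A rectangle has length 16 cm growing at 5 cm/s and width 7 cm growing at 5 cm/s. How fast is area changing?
115 cm²/s

A = lw
dA/dt = w·dl/dt + l·dw/dt = 7·5 + 16·5 = 115 cm²/s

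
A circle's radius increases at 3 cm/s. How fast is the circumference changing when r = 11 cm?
6π cm/s

C = 2πr
dC/dt = 2π · dr/dt = 2π · 3 = 6π cm/s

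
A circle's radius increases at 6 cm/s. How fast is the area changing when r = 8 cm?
96π cm²/s

A = πr²
dA/dt = 2πr · dr/dt = 2π(8)(6) = 96π cm²/s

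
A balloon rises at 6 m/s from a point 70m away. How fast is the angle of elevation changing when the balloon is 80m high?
0.037168 rad/s

tan(θ) = y/70
sec²(θ) · dθ/dt = (1/70) · dy/dt
dθ/dt = cos²(θ)/70 · 6 = 70/(70² + 80²) · 6
dθ/dt = 0.037168 rad/s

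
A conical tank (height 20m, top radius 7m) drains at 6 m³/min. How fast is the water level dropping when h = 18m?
200/(1323π) ≈ 0.04812 m/min

r/h = 7/20, so r = (7/20)h
V = (1/3)πr²h = (1/3)π((7/20)h)²h = (49/1200)πh³
dV/dh = (49/400)πh²
dh/dt = (dV/dt)/(dV/dh) = -6/((49/400)π·18²) = -200/(1323π) m/min
The level is dropping at 200/(1323π) ≈ 0.04812 m/min.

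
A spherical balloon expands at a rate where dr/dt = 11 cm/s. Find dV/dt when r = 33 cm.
47916π cm³/s

V = (4/3)πr³
dV/dt = dV/dr · dr/dt = 4πr² · 11
At r = 33: dV/dt = 47916π cm³/s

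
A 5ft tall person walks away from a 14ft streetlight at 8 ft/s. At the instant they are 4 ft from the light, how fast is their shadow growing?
40/9 ft/s

By similar triangles: 14/(x+s) = 5/s
Solving: s = 5x/9
ds/dt = 5/9 · dx/dt = 5/9 · 8 = 40/9 ft/s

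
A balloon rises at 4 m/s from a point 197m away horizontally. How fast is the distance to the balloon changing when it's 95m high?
190√47834/23917 ≈ 1.737 m/s

z² = 197² + y²
z = √(197² + 95²) = √47834
dz/dt = y/z · dy/dt = 95/√47834 · 4 = 190√47834/23917 ≈ 1.737 m/s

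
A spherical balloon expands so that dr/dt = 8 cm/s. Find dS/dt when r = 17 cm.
1088π cm²/s

S = 4πr²
dS/dt = dS/dr · dr/dt = 8πr · 8
At r = 17: dS/dt = 1088π cm²/s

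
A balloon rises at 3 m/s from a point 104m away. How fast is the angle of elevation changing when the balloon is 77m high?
0.018632 rad/s

tan(θ) = y/104
sec²(θ) · dθ/dt = (1/104) · dy/dt
dθ/dt = cos²(θ)/104 · 3 = 104/(104² + 77²) · 3
dθ/dt = 0.018632 rad/s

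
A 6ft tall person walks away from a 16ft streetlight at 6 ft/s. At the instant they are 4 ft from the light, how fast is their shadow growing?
18/5 ft/s

By similar triangles: 16/(x+s) = 6/s
Solving: s = 6x/10
ds/dt = 6/10 · dx/dt = 3/5 · 6 = 18/5 ft/s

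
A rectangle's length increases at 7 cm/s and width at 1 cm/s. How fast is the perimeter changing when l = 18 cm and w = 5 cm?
16 cm/s

P = 2(l + w)
dP/dt = 2(dl/dt + dw/dt) = 2(7 + 1) = 16 cm/s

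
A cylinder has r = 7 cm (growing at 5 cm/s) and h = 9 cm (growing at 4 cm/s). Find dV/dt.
826π cm³/s

V = πr²h
dV/dt = 2πrh·dr/dt + πr²·dh/dt
= 2π(7)(9)(5) + π(7)²(4)
= 826π cm³/s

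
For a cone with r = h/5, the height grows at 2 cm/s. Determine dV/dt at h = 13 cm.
338π/25 cm³/s

V = (1/3)π(h/5)²h = πh³/75
dV/dt = πh²/25 · 2
At h = 13: dV/dt = 338π/25 cm³/s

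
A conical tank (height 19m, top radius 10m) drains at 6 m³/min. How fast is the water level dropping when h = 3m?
361/(150π) ≈ 0.7661 m/min

r/h = 10/19, so r = (10/19)h
V = (1/3)πr²h = (1/3)π((10/19)h)²h = (100/1083)πh³
dV/dh = (100/361)πh²
dh/dt = (dV/dt)/(dV/dh) = -6/((100/361)π·3²) = -361/(150π) m/min
The level is dropping at 361/(150π) ≈ 0.7661 m/min.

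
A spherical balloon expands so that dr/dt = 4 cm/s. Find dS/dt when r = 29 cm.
928π cm²/s

S = 4πr²
dS/dt = dS/dr · dr/dt = 8πr · 4
At r = 29: dS/dt = 928π cm²/s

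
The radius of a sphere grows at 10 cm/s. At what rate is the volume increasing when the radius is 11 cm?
4840π cm³/s

V = (4/3)πr³
dV/dt = dV/dr · dr/dt = 4πr² · 10
At r = 11: dV/dt = 4840π cm³/s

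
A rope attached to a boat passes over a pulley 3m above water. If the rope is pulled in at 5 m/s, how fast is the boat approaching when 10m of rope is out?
50√91/91 ≈ 5.241 m/s

rope² = x² + 3²
x = √(10² - 3²) = √91
dx/dt = (rope/x) · d(rope)/dt = (10/√91) · (-5) = -50√91/91 m/s
The boat approaches at 50√91/91 ≈ 5.241 m/s.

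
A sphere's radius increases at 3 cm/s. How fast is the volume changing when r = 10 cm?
1200π cm³/s

V = (4/3)πr³
dV/dt = dV/dr · dr/dt = 4πr² · 3
At r = 10: dV/dt = 1200π cm³/s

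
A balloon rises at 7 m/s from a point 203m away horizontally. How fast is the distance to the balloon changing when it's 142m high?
994√61373/61373 ≈ 4.012 m/s

z² = 203² + y²
z = √(203² + 142²) = √61373
dz/dt = y/z · dy/dt = 142/√61373 · 7 = 994√61373/61373 ≈ 4.012 m/s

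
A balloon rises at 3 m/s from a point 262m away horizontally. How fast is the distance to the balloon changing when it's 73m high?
219√73973/73973 ≈ 0.8052 m/s

z² = 262² + y²
z = √(262² + 73²) = √73973
dz/dt = y/z · dy/dt = 73/√73973 · 3 = 219√73973/73973 ≈ 0.8052 m/s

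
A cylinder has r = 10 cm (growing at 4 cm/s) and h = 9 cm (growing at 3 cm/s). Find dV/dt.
1020π cm³/s

V = πr²h
dV/dt = 2πrh·dr/dt + πr²·dh/dt
= 2π(10)(9)(4) + π(10)²(3)
= 1020π cm³/s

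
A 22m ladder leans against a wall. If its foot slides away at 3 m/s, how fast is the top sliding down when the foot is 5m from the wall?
5√51/51 ≈ 0.7001 m/s

x² + y² = 22²
2x·dx/dt + 2y·dy/dt = 0
dy/dt = -x/y · dx/dt = -5/(3√51) · 3 = -5√51/51 m/s
The top is descending at 5√51/51 ≈ 0.7001 m/s.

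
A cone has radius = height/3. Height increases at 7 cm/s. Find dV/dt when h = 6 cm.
28π cm³/s

V = (1/3)π(h/3)²h = πh³/27
dV/dt = πh²/9 · 7
At h = 6: dV/dt = 28π cm³/s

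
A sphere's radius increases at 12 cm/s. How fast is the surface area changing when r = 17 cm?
1632π cm²/s

S = 4πr²
dS/dt = dS/dr · dr/dt = 8πr · 12
At r = 17: dS/dt = 1632π cm²/s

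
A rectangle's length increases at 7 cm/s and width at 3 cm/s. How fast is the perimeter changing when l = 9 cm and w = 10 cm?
20 cm/s

P = 2(l + w)
dP/dt = 2(dl/dt + dw/dt) = 2(7 + 3) = 20 cm/s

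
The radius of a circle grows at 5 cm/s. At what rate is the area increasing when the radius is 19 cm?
190π cm²/s

A = πr²
dA/dt = 2πr · dr/dt = 2π(19)(5) = 190π cm²/s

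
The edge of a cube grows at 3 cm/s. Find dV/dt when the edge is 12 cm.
1296 cm³/s

V = s³
dV/dt = 3s² · ds/dt = 3·12²·3 = 1296 cm³/s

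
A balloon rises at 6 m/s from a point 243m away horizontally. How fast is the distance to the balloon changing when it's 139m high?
417√78370/39185 ≈ 2.979 m/s

z² = 243² + y²
z = √(243² + 139²) = √78370
dz/dt = y/z · dy/dt = 139/√78370 · 6 = 417√78370/39185 ≈ 2.979 m/s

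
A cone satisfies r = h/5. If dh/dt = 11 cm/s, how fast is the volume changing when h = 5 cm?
11π cm³/s

V = (1/3)π(h/5)²h = πh³/75
dV/dt = πh²/25 · 11
At h = 5: dV/dt = 11π cm³/s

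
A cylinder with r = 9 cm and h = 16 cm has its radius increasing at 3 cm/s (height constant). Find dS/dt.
204π cm²/s

S = 2πrh + 2πr² (lateral + bases)
dS/dt = (2πh + 4πr)·dr/dt = (2π·16 + 4π·9)·3
= 204π cm²/s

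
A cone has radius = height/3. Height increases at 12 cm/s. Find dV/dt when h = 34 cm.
4624π/3 cm³/s

V = (1/3)π(h/3)²h = πh³/27
dV/dt = πh²/9 · 12
At h = 34: dV/dt = 4624π/3 cm³/s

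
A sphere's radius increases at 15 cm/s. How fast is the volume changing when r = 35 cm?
73500π cm³/s

V = (4/3)πr³
dV/dt = dV/dr · dr/dt = 4πr² · 15
At r = 35: dV/dt = 73500π cm³/s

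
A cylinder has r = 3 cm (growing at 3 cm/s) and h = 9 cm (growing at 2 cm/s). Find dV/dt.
180π cm³/s

V = πr²h
dV/dt = 2πrh·dr/dt + πr²·dh/dt
= 2π(3)(9)(3) + π(3)²(2)
= 180π cm³/s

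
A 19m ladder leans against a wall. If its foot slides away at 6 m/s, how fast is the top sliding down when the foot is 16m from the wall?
32√105/35 ≈ 9.369 m/s

x² + y² = 19²
2x·dx/dt + 2y·dy/dt = 0
dy/dt = -x/y · dx/dt = -16/√105 · 6 = -32√105/35 m/s
The top is descending at 32√105/35 ≈ 9.369 m/s.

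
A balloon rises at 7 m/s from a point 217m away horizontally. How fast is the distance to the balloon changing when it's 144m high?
1008√2713/13565 ≈ 3.87 m/s

z² = 217² + y²
z = √(217² + 144²) = 5√2713
dz/dt = y/z · dy/dt = 144/(5√2713) · 7 = 1008√2713/13565 ≈ 3.87 m/s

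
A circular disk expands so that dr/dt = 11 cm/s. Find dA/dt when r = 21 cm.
462π cm²/s

A = πr²
dA/dt = 2πr · dr/dt = 2π(21)(11) = 462π cm²/s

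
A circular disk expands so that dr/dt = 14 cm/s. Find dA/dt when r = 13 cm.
364π cm²/s

A = πr²
dA/dt = 2πr · dr/dt = 2π(13)(14) = 364π cm²/s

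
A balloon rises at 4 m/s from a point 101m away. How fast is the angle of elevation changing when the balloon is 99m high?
0.020198 rad/s

tan(θ) = y/101
sec²(θ) · dθ/dt = (1/101) · dy/dt
dθ/dt = cos²(θ)/101 · 4 = 101/(101² + 99²) · 4
dθ/dt = 0.020198 rad/s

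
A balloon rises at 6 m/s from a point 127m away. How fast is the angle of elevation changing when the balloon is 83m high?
0.033105 rad/s

tan(θ) = y/127
sec²(θ) · dθ/dt = (1/127) · dy/dt
dθ/dt = cos²(θ)/127 · 6 = 127/(127² + 83²) · 6
dθ/dt = 0.033105 rad/s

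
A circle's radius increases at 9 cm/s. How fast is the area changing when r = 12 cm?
216π cm²/s

A = πr²
dA/dt = 2πr · dr/dt = 2π(12)(9) = 216π cm²/s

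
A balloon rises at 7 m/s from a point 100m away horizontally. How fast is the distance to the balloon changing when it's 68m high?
119√914/914 ≈ 3.936 m/s

z² = 100² + y²
z = √(100² + 68²) = 4√914
dz/dt = y/z · dy/dt = 68/(4√914) · 7 = 119√914/914 ≈ 3.936 m/s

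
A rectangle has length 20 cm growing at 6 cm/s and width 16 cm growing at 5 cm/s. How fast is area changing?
196 cm²/s

A = lw
dA/dt = w·dl/dt + l·dw/dt = 16·6 + 20·5 = 196 cm²/s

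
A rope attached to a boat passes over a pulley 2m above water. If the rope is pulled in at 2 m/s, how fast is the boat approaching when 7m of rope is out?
14√5/15 ≈ 2.087 m/s

rope² = x² + 2²
x = √(7² - 2²) = 3√5
dx/dt = (rope/x) · d(rope)/dt = (7/(3√5)) · (-2) = -14√5/15 m/s
The boat approaches at 14√5/15 ≈ 2.087 m/s.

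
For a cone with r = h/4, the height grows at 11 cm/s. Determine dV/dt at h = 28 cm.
539π cm³/s

V = (1/3)π(h/4)²h = πh³/48
dV/dt = πh²/16 · 11
At h = 28: dV/dt = 539π cm³/s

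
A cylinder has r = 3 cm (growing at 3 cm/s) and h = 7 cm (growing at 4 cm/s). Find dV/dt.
162π cm³/s

V = πr²h
dV/dt = 2πrh·dr/dt + πr²·dh/dt
= 2π(3)(7)(3) + π(3)²(4)
= 162π cm³/s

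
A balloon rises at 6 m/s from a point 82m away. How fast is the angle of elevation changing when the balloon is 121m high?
0.023028 rad/s

tan(θ) = y/82
sec²(θ) · dθ/dt = (1/82) · dy/dt
dθ/dt = cos²(θ)/82 · 6 = 82/(82² + 121²) · 6
dθ/dt = 0.023028 rad/s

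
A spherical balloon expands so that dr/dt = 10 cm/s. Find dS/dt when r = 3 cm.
240π cm²/s

S = 4πr²
dS/dt = dS/dr · dr/dt = 8πr · 10
At r = 3: dS/dt = 240π cm²/s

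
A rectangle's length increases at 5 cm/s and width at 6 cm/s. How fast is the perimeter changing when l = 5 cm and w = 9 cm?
22 cm/s

P = 2(l + w)
dP/dt = 2(dl/dt + dw/dt) = 2(5 + 6) = 22 cm/s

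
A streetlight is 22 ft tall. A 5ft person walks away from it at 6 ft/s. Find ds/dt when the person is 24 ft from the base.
30/17 ft/s

By similar triangles: 22/(x+s) = 5/s
Solving: s = 5x/17
ds/dt = 5/17 · dx/dt = 5/17 · 6 = 30/17 ft/s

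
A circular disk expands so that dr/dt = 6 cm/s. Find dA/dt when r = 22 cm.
264π cm²/s

A = πr²
dA/dt = 2πr · dr/dt = 2π(22)(6) = 264π cm²/s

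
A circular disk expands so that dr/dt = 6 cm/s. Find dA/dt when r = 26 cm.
312π cm²/s

A = πr²
dA/dt = 2πr · dr/dt = 2π(26)(6) = 312π cm²/s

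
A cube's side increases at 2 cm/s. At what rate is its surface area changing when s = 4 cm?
96 cm²/s

A = 6s²
dA/dt = 12s · ds/dt = 12·4·2 = 96 cm²/s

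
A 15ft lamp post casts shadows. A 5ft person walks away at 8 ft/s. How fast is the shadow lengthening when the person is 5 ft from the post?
4 ft/s

By similar triangles: 15/(x+s) = 5/s
Solving: s = 5x/10
ds/dt = 5/10 · dx/dt = 1/2 · 8 = 4 ft/s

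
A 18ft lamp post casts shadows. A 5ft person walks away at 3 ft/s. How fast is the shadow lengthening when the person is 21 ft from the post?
15/13 ft/s

By similar triangles: 18/(x+s) = 5/s
Solving: s = 5x/13
ds/dt = 5/13 · dx/dt = 5/13 · 3 = 15/13 ft/s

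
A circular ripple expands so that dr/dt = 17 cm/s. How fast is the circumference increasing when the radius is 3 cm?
34π cm/s

C = 2πr
dC/dt = 2π · dr/dt = 2π · 17 = 34π cm/s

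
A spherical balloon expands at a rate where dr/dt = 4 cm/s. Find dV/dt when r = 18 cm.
5184π cm³/s

V = (4/3)πr³
dV/dt = dV/dr · dr/dt = 4πr² · 4
At r = 18: dV/dt = 5184π cm³/s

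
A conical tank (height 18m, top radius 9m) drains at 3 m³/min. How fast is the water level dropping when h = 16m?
3/(64π) ≈ 0.01492 m/min

r/h = 9/18, so r = (1/2)h
V = (1/3)πr²h = (1/3)π((1/2)h)²h = (1/12)πh³
dV/dh = (1/4)πh²
dh/dt = (dV/dt)/(dV/dh) = -3/((1/4)π·16²) = -3/(64π) m/min
The level is dropping at 3/(64π) ≈ 0.01492 m/min.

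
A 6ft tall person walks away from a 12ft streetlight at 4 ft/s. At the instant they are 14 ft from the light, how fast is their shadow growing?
4 ft/s

By similar triangles: 12/(x+s) = 6/s
Solving: s = 6x/6
ds/dt = 6/6 · dx/dt = 1 · 4 = 4 ft/s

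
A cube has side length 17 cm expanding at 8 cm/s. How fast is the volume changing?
6936 cm³/s

V = s³
dV/dt = 3s² · ds/dt = 3·17²·8 = 6936 cm³/s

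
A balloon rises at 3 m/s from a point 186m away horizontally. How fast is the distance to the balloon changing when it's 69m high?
69√4373/4373 ≈ 1.043 m/s

z² = 186² + y²
z = √(186² + 69²) = 3√4373
dz/dt = y/z · dy/dt = 69/(3√4373) · 3 = 69√4373/4373 ≈ 1.043 m/s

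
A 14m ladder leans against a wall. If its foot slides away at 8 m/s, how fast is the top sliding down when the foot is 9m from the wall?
72√115/115 ≈ 6.714 m/s

x² + y² = 14²
2x·dx/dt + 2y·dy/dt = 0
dy/dt = -x/y · dx/dt = -9/√115 · 8 = -72√115/115 m/s
The top is descending at 72√115/115 ≈ 6.714 m/s.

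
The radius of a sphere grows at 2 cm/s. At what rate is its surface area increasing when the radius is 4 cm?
64π cm²/s

S = 4πr²
dS/dt = dS/dr · dr/dt = 8πr · 2
At r = 4: dS/dt = 64π cm²/s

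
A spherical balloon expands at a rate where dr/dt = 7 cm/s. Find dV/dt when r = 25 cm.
17500π cm³/s

V = (4/3)πr³
dV/dt = dV/dr · dr/dt = 4πr² · 7
At r = 25: dV/dt = 17500π cm³/s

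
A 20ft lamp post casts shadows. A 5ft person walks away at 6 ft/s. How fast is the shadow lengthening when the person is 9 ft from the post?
2 ft/s

By similar triangles: 20/(x+s) = 5/s
Solving: s = 5x/15
ds/dt = 5/15 · dx/dt = 1/3 · 6 = 2 ft/s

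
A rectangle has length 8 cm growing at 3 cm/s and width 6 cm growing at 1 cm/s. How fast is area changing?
26 cm²/s

A = lw
dA/dt = w·dl/dt + l·dw/dt = 6·3 + 8·1 = 26 cm²/s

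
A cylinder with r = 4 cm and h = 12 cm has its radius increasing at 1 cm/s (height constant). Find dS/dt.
40π cm²/s

S = 2πrh + 2πr² (lateral + bases)
dS/dt = (2πh + 4πr)·dr/dt = (2π·12 + 4π·4)·1
= 40π cm²/s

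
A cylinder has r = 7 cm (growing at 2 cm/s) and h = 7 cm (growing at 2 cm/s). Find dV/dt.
294π cm³/s

V = πr²h
dV/dt = 2πrh·dr/dt + πr²·dh/dt
= 2π(7)(7)(2) + π(7)²(2)
= 294π cm³/s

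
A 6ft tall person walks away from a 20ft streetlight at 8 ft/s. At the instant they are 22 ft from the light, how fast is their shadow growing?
24/7 ft/s

By similar triangles: 20/(x+s) = 6/s
Solving: s = 6x/14
ds/dt = 6/14 · dx/dt = 3/7 · 8 = 24/7 ft/s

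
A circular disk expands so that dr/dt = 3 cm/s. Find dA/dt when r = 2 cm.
12π cm²/s

A = πr²
dA/dt = 2πr · dr/dt = 2π(2)(3) = 12π cm²/s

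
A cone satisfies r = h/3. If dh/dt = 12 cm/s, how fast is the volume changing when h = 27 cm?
972π cm³/s

V = (1/3)π(h/3)²h = πh³/27
dV/dt = πh²/9 · 12
At h = 27: dV/dt = 972π cm³/s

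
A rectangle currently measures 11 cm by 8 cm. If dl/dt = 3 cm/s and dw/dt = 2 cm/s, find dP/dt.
10 cm/s

P = 2(l + w)
dP/dt = 2(dl/dt + dw/dt) = 2(3 + 2) = 10 cm/s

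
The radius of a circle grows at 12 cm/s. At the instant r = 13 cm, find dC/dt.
24π cm/s

C = 2πr
dC/dt = 2π · dr/dt = 2π · 12 = 24π cm/s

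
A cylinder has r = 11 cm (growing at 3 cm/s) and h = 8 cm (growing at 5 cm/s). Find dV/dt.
1133π cm³/s

V = πr²h
dV/dt = 2πrh·dr/dt + πr²·dh/dt
= 2π(11)(8)(3) + π(11)²(5)
= 1133π cm³/s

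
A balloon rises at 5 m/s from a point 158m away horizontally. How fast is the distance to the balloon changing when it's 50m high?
125√6866/6866 ≈ 1.509 m/s

z² = 158² + y²
z = √(158² + 50²) = 2√6866
dz/dt = y/z · dy/dt = 50/(2√6866) · 5 = 125√6866/6866 ≈ 1.509 m/s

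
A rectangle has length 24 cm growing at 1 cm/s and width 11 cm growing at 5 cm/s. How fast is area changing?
131 cm²/s

A = lw
dA/dt = w·dl/dt + l·dw/dt = 11·1 + 24·5 = 131 cm²/s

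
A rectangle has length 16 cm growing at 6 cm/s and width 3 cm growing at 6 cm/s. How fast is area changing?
114 cm²/s

A = lw
dA/dt = w·dl/dt + l·dw/dt = 3·6 + 16·6 = 114 cm²/s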